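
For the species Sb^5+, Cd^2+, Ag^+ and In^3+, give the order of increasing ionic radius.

Sb^5+ < In^3+ < Cd^2+ < Ag^+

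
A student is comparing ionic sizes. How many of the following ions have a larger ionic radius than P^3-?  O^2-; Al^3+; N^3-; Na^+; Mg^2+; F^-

Work out protons and electrons: Al^3+ (Z=13, 10 e⁻), Mg^2+ (Z=12, 10 e⁻), Na^+ (Z=11, 10 e⁻), F^- (Z=9, 10 e⁻), O^2- (Z=8, 10 e⁻), N^3- (Z=7, 10 e⁻), P^3- (Z=15, 18 e⁻). Al^3+ < Mg^2+ (both 10 e⁻, Z=13>12); Mg^2+ < Na^+ (both 10 e⁻, Z=12>11); Na^+ < F^- (isoelectronic, higher Z=11 is smaller); F^- < O^2- (both 10 e⁻, Z=9>8); O^2- < N^3- (isoelectronic, higher Z=8 is smaller); N^3- < P^3- (same group, 1 shell fewer).
Relative to P^3-, the ions that are larger are none. That's 0.

0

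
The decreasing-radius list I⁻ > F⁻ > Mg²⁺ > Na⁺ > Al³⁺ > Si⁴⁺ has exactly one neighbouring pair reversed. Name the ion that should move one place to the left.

Na⁺

Check each adjacent pair. Mg²⁺ and Na⁺ are reversed: they are isoelectronic (10 e⁻) and Mg has more protons than Na (12 vs 11), making Mg²⁺ smaller. No other neighbouring pair contradicts the periodic trends, so Na⁺ is the ion listed too late.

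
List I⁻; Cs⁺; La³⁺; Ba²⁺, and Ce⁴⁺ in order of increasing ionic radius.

All of these have 54 electrons (isoelectronic). With the same electron cloud, the ion with the most protons pulls it in tightest. Nuclear charges: Ce⁴⁺ (Z=58), La³⁺ (Z=57), Ba²⁺ (Z=56), Cs⁺ (Z=55), I⁻ (Z=53). Highest Z is smallest.

Ce⁴⁺ < La³⁺ < Ba²⁺ < Cs⁺ < I⁻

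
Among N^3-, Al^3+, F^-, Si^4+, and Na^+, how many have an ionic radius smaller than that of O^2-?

These species are isoelectronic with 10 electrons. The only difference is the number of protons: Si^4+ (Z=14), Al^3+ (Z=13), Na^+ (Z=11), F^- (Z=9), O^2- (Z=8), N^3- (Z=7). The strongest nuclear pull (Si^4+) gives the smallest ion.
Relative to O^2-, the ions that are smaller are Si^4+, Al^3+, Na^+, F^-. That's 4.

4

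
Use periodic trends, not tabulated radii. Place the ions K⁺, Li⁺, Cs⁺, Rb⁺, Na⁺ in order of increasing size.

All are in the same group with charge +1. Radius grows down the group as n (the outermost shell) increases.

Li⁺ < Na⁺ < K⁺ < Rb⁺ < Cs⁺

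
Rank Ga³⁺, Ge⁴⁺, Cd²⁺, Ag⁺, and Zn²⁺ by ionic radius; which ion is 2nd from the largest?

Cd²⁺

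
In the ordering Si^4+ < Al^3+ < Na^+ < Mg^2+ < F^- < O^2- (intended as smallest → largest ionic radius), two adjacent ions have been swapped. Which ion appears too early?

Na^+

Check each adjacent pair. Na^+ and Mg^2+ are reversed: Mg^2+ and Na^+ share 10 electrons; the higher nuclear charge on Mg (Z=12) contracts it more, so Mg^2+ < Na^+. No other neighbouring pair contradicts the periodic trends, so Na^+ is the ion listed too early.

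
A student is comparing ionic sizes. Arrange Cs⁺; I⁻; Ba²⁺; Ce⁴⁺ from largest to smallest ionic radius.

Isoelectronic series (54 e⁻ each). Size is set by nuclear charge: more protons means a smaller ion. Ce⁴⁺ (Z=58), Ba²⁺ (Z=56), Cs⁺ (Z=55), I⁻ (Z=53).

I⁻ > Cs⁺ > Ba²⁺ > Ce⁴⁺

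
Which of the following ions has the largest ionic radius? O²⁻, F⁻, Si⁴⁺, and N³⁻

N³⁻

All of these have 10 electrons (isoelectronic). With the same electron cloud, the ion with the most protons pulls it in tightest. Nuclear charges: Si⁴⁺ (Z=14), F⁻ (Z=9), O²⁻ (Z=8), N³⁻ (Z=7). Highest Z is smallest.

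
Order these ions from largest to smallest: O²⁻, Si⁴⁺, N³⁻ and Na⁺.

N³⁻ > O²⁻ > Na⁺ > Si⁴⁺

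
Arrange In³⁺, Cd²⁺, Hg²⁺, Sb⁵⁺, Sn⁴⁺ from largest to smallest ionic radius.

Tabulating Z and e⁻: Sb⁵⁺ (Z=51, 46 e⁻), Sn⁴⁺ (Z=50, 46 e⁻), In³⁺ (Z=49, 46 e⁻), Cd²⁺ (Z=48, 46 e⁻), Hg²⁺ (Z=80, 78 e⁻). Sb⁵⁺ < Sn⁴⁺ (isoelectronic, higher Z=51 is smaller); Sn⁴⁺ < In³⁺ (both 46 e⁻, Z=50>49); In³⁺ < Cd²⁺ (both 46 e⁻, Z=49>48); Cd²⁺ < Hg²⁺ (same group, period 5 vs 6).

Hg²⁺ > Cd²⁺ > In³⁺ > Sn⁴⁺ > Sb⁵⁺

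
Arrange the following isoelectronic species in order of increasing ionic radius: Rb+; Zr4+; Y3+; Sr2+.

Zr4+ < Y3+ < Sr2+ < Rb+

Isoelectronic series (36 e⁻ each). Size is set by nuclear charge: more protons means a smaller ion. Zr4+ (Z=40), Y3+ (Z=39), Sr2+ (Z=38), Rb+ (Z=37).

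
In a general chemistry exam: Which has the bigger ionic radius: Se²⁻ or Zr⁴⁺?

Each ion has 36 electrons. The ranking follows nuclear charge in reverse — greater Z gives a smaller radius. Zr⁴⁺ (Z=40), Se²⁻ (Z=34).

Se²⁻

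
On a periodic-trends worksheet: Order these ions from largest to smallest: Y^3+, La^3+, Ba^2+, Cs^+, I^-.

I^- > Cs^+ > Ba^2+ > La^3+ > Y^3+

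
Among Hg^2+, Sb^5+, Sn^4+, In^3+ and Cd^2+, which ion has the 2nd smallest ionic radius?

Sb^5+ has 46 e⁻ (Z=51), Sn^4+ has 46 e⁻ (Z=50), In^3+ has 46 e⁻ (Z=49), Cd^2+ has 46 e⁻ (Z=48), Hg^2+ has 78 e⁻ (Z=80). Sb^5+ < Sn^4+ (both 46 e⁻, Z=51>50); Sn^4+ < In^3+ (both 46 e⁻, Z=50>49); In^3+ < Cd^2+ (isoelectronic, higher Z=49 is smaller); Cd^2+ < Hg^2+ (same group, 1 shell fewer).
So the order is Sb^5+ < Sn^4+ < In^3+ < Cd^2+ < Hg^2+; the 2nd-smallest ion is Sn^4+.

Sn^4+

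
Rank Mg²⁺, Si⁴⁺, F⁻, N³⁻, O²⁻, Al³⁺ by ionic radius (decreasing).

N³⁻ > O²⁻ > F⁻ > Mg²⁺ > Al³⁺ > Si⁴⁺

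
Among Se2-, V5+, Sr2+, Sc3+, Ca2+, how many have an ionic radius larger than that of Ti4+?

4

Work out protons and electrons: V5+: 18 e⁻, Z=23, Ti4+: 18 e⁻, Z=22, Sc3+: 18 e⁻, Z=21, Ca2+: 18 e⁻, Z=20, Sr2+: 36 e⁻, Z=38, Se2-: 36 e⁻, Z=34. V5+ < Ti4+ (both 18 e⁻, Z=23>22); Ti4+ < Sc3+ (isoelectronic, higher Z=22 is smaller); Sc3+ < Ca2+ (isoelectronic, higher Z=21 is smaller); Ca2+ < Sr2+ (same group, 1 shell fewer); Sr2+ < Se2- (isoelectronic, higher Z=38 is smaller).
Placing each against Ti4+: smaller — V5+; larger — Sc3+, Ca2+, Sr2+, Se2-. Count: 4.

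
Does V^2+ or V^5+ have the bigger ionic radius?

V^2+

For a single element, ionic radius drops as positive charge rises — V^5+ < V^2+.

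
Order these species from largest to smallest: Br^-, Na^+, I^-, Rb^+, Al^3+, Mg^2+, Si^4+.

First list Z and electron count for each: Si^4+: 10 e⁻, Z=14, Al^3+: 10 e⁻, Z=13, Mg^2+: 10 e⁻, Z=12, Na^+: 10 e⁻, Z=11, Rb^+: 36 e⁻, Z=37, Br^-: 36 e⁻, Z=35, I^-: 54 e⁻, Z=53. Si^4+ < Al^3+ (isoelectronic, higher Z=14 is smaller); Al^3+ < Mg^2+ (isoelectronic, higher Z=13 is smaller); Mg^2+ < Na^+ (isoelectronic, higher Z=12 is smaller); Na^+ < Rb^+ (same group, period 3 vs 5); Rb^+ < Br^- (isoelectronic, higher Z=37 is smaller); Br^- < I^- (same group, period 4 vs 5).

I^- > Br^- > Rb^+ > Na^+ > Mg^2+ > Al^3+ > Si^4+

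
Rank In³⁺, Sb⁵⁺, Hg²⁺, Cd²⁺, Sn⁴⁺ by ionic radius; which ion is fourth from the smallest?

Cd²⁺

Tabulating Z and e⁻: Sb⁵⁺: 46 e⁻, Z=51, Sn⁴⁺: 46 e⁻, Z=50, In³⁺: 46 e⁻, Z=49, Cd²⁺: 46 e⁻, Z=48, Hg²⁺: 78 e⁻, Z=80. Sb⁵⁺ < Sn⁴⁺ (both 46 e⁻, Z=51>50); Sn⁴⁺ < In³⁺ (isoelectronic, higher Z=50 is smaller); In³⁺ < Cd²⁺ (both 46 e⁻, Z=49>48); Cd²⁺ < Hg²⁺ (same group, 1 shell fewer).
So the order is Sb⁵⁺ < Sn⁴⁺ < In³⁺ < Cd²⁺ < Hg²⁺; the 4th-smallest ion is Cd²⁺.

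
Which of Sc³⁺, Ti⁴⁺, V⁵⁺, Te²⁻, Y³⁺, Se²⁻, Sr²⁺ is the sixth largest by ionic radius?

Ti⁴⁺

Electron counts and nuclear charges: V⁵⁺ (Z=23, 18 e⁻), Ti⁴⁺ (Z=22, 18 e⁻), Sc³⁺ (Z=21, 18 e⁻), Y³⁺ (Z=39, 36 e⁻), Sr²⁺ (Z=38, 36 e⁻), Se²⁻ (Z=34, 36 e⁻), Te²⁻ (Z=52, 54 e⁻). V⁵⁺ < Ti⁴⁺ (isoelectronic, higher Z=23 is smaller); Ti⁴⁺ < Sc³⁺ (isoelectronic, higher Z=22 is smaller); Sc³⁺ < Y³⁺ (same group, period 4 vs 5); Y³⁺ < Sr²⁺ (both 36 e⁻, Z=39>38); Sr²⁺ < Se²⁻ (isoelectronic, higher Z=38 is smaller); Se²⁻ < Te²⁻ (same group, 1 shell fewer).
Full ascending order: V⁵⁺ < Ti⁴⁺ < Sc³⁺ < Y³⁺ < Sr²⁺ < Se²⁻ < Te²⁻. Counting from the largest, position 6 is Ti⁴⁺.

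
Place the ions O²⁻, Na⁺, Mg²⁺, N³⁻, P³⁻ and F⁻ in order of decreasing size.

P³⁻ > N³⁻ > O²⁻ > F⁻ > Na⁺ > Mg²⁺

Mg²⁺ has 10 e⁻ (Z=12), Na⁺ has 10 e⁻ (Z=11), F⁻ has 10 e⁻ (Z=9), O²⁻ has 10 e⁻ (Z=8), N³⁻ has 10 e⁻ (Z=7), P³⁻ has 18 e⁻ (Z=15). Mg²⁺ < Na⁺ (isoelectronic, higher Z=12 is smaller); Na⁺ < F⁻ (isoelectronic, higher Z=11 is smaller); F⁻ < O²⁻ (both 10 e⁻, Z=9>8); O²⁻ < N³⁻ (both 10 e⁻, Z=8>7); N³⁻ < P³⁻ (same group, 1 shell fewer).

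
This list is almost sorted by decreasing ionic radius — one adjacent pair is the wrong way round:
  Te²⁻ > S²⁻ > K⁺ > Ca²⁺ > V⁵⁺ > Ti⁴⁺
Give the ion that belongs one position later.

Check each adjacent pair. V⁵⁺ and Ti⁴⁺ are reversed: they are isoelectronic (18 e⁻) and V has more protons than Ti (23 vs 22), making V⁵⁺ smaller. No other neighbouring pair contradicts the periodic trends, so V⁵⁺ is the ion listed too early.

V⁵⁺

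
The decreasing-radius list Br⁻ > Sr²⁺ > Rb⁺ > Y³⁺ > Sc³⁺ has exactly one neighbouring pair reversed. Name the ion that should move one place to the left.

Compare adjacent ions: Sr²⁺ and Rb⁺ share 36 electrons; the higher nuclear charge on Sr (Z=38) contracts it more, so Sr²⁺ < Rb⁺ — yet in this decreasing list Sr²⁺ sits before Rb⁺. Nothing else is reversed, so Rb⁺ should move one place to the left.

Rb⁺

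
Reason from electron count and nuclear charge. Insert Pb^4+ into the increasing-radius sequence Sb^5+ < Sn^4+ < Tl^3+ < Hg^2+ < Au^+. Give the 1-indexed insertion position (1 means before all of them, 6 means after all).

Sb^5+ (Z=51, 46 e⁻), Sn^4+ (Z=50, 46 e⁻), Pb^4+ (Z=82, 78 e⁻), Tl^3+ (Z=81, 78 e⁻), Hg^2+ (Z=80, 78 e⁻), Au^+ (Z=79, 78 e⁻). Sb^5+ < Sn^4+ (isoelectronic, higher Z=51 is smaller); Sn^4+ < Pb^4+ (same group, 1 shell fewer); Pb^4+ < Tl^3+ (both 78 e⁻, Z=82>81); Tl^3+ < Hg^2+ (isoelectronic, higher Z=81 is smaller); Hg^2+ < Au^+ (isoelectronic, higher Z=80 is smaller).
With Pb^4+ included the full order is Sb^5+ < Sn^4+ < Pb^4+ < Tl^3+ < Hg^2+ < Au^+, so it takes position 3.

3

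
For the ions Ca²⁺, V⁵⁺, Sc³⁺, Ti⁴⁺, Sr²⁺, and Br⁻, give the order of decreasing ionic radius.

Br⁻ > Sr²⁺ > Ca²⁺ > Sc³⁺ > Ti⁴⁺ > V⁵⁺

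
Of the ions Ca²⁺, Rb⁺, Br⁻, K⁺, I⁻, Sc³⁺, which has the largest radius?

I⁻

Tabulating Z and e⁻: Sc³⁺ (Z=21, 18 e⁻), Ca²⁺ (Z=20, 18 e⁻), K⁺ (Z=19, 18 e⁻), Rb⁺ (Z=37, 36 e⁻), Br⁻ (Z=35, 36 e⁻), I⁻ (Z=53, 54 e⁻). Sc³⁺ < Ca²⁺ (isoelectronic, higher Z=21 is smaller); Ca²⁺ < K⁺ (isoelectronic, higher Z=20 is smaller); K⁺ < Rb⁺ (same group, 1 shell fewer); Rb⁺ < Br⁻ (both 36 e⁻, Z=37>35); Br⁻ < I⁻ (same group, period 4 vs 5).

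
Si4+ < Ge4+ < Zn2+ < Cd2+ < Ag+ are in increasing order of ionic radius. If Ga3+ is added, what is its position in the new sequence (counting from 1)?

Work out protons and electrons: Si4+ has 10 e⁻ (Z=14), Ge4+ has 28 e⁻ (Z=32), Ga3+ has 28 e⁻ (Z=31), Zn2+ has 28 e⁻ (Z=30), Cd2+ has 46 e⁻ (Z=48), Ag+ has 46 e⁻ (Z=47). Si4+ < Ge4+ (same group, 1 shell fewer); Ge4+ < Ga3+ (isoelectronic, higher Z=32 is smaller); Ga3+ < Zn2+ (both 28 e⁻, Z=31>30); Zn2+ < Cd2+ (same group, 1 shell fewer); Cd2+ < Ag+ (isoelectronic, higher Z=48 is smaller).
With Ga3+ included the full order is Si4+ < Ge4+ < Ga3+ < Zn2+ < Cd2+ < Ag+, so it takes position 3.

3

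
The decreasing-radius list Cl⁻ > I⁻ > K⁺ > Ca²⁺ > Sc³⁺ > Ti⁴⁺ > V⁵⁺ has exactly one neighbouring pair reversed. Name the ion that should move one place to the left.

I⁻

The pair Cl⁻, I⁻ is the wrong way round — both in group 17 with the same charge; Cl⁻ (period 3) has the smaller radius. All other adjacent pairs agree with periodic trends, so I⁻ is the misplaced ion.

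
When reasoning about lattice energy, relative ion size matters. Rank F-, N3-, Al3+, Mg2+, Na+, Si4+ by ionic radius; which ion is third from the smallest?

These species are isoelectronic with 10 electrons. The only difference is the number of protons: Si4+ (Z=14), Al3+ (Z=13), Mg2+ (Z=12), Na+ (Z=11), F- (Z=9), N3- (Z=7). The strongest nuclear pull (Si4+) gives the smallest ion.
Full ascending order: Si4+ < Al3+ < Mg2+ < Na+ < F- < N3-. Counting from the smallest, position 3 is Mg2+.

Mg2+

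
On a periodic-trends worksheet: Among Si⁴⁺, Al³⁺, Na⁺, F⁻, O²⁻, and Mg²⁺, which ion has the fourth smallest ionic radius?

Each ion has 10 electrons. The ranking follows nuclear charge in reverse — greater Z gives a smaller radius. Si⁴⁺ (Z=14), Al³⁺ (Z=13), Mg²⁺ (Z=12), Na⁺ (Z=11), F⁻ (Z=9), O²⁻ (Z=8).
Full ascending order: Si⁴⁺ < Al³⁺ < Mg²⁺ < Na⁺ < F⁻ < O²⁻. Counting from the smallest, position 4 is Na⁺.

Na⁺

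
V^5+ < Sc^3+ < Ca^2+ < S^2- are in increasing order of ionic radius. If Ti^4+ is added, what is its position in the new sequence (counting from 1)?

Isoelectronic series (18 e⁻ each). Size is set by nuclear charge: more protons means a smaller ion. V^5+ (Z=23), Ti^4+ (Z=22), Sc^3+ (Z=21), Ca^2+ (Z=20), S^2- (Z=16).
Merged order: V^5+ < Ti^4+ < Sc^3+ < Ca^2+ < S^2- — Ti^4+ is number 2.

2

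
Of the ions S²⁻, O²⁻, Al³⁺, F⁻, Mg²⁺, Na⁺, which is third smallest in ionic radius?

Work out protons and electrons: Al³⁺ has 10 e⁻ (Z=13), Mg²⁺ has 10 e⁻ (Z=12), Na⁺ has 10 e⁻ (Z=11), F⁻ has 10 e⁻ (Z=9), O²⁻ has 10 e⁻ (Z=8), S²⁻ has 18 e⁻ (Z=16). Al³⁺ < Mg²⁺ (both 10 e⁻, Z=13>12); Mg²⁺ < Na⁺ (both 10 e⁻, Z=12>11); Na⁺ < F⁻ (isoelectronic, higher Z=11 is smaller); F⁻ < O²⁻ (isoelectronic, higher Z=9 is smaller); O²⁻ < S²⁻ (same group, 1 shell fewer).
So the order is Al³⁺ < Mg²⁺ < Na⁺ < F⁻ < O²⁻ < S²⁻; the 3rd-smallest ion is Na⁺.

Na⁺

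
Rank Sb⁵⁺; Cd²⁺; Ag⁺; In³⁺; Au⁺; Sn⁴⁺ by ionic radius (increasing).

Work out protons and electrons: Sb⁵⁺: 46 e⁻, Z=51, Sn⁴⁺: 46 e⁻, Z=50, In³⁺: 46 e⁻, Z=49, Cd²⁺: 46 e⁻, Z=48, Ag⁺: 46 e⁻, Z=47, Au⁺: 78 e⁻, Z=79. Sb⁵⁺ < Sn⁴⁺ (both 46 e⁻, Z=51>50); Sn⁴⁺ < In³⁺ (both 46 e⁻, Z=50>49); In³⁺ < Cd²⁺ (both 46 e⁻, Z=49>48); Cd²⁺ < Ag⁺ (both 46 e⁻, Z=48>47); Ag⁺ < Au⁺ (same group, period 5 vs 6).

Sb⁵⁺ < Sn⁴⁺ < In³⁺ < Cd²⁺ < Ag⁺ < Au⁺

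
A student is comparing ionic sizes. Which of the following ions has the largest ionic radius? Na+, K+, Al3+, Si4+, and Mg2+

K+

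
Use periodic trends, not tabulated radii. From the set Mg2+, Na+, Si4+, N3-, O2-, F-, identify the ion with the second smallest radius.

Each ion has 10 electrons. The ranking follows nuclear charge in reverse — greater Z gives a smaller radius. Si4+ (Z=14), Mg2+ (Z=12), Na+ (Z=11), F- (Z=9), O2- (Z=8), N3- (Z=7).
That gives Si4+ < Mg2+ < Na+ < F- < O2- < N3-. From the smallest end, number 2 is Mg2+.

Mg2+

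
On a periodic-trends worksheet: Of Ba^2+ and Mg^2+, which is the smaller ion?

Mg^2+

Same group, same charge. Going down the group adds an extra shell of electrons, so the ion gets larger: Mg^2+ is highest in the group and smallest.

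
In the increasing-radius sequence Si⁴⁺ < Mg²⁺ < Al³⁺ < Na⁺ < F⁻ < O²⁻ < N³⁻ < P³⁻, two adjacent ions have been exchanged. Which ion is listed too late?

Al³⁺

Compare adjacent ions: Al³⁺ and Mg²⁺ share 10 electrons; the higher nuclear charge on Al (Z=13) contracts it more, so Al³⁺ < Mg²⁺ — yet in this increasing list Mg²⁺ sits before Al³⁺. Nothing else is reversed, so Al³⁺ should move one place to the left.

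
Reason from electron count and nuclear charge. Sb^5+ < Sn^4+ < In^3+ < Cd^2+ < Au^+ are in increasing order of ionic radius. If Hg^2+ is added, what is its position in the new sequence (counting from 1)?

5

Tabulating Z and e⁻: Sb^5+: 46 e⁻, Z=51, Sn^4+: 46 e⁻, Z=50, In^3+: 46 e⁻, Z=49, Cd^2+: 46 e⁻, Z=48, Hg^2+: 78 e⁻, Z=80, Au^+: 78 e⁻, Z=79. Sb^5+ < Sn^4+ (isoelectronic, higher Z=51 is smaller); Sn^4+ < In^3+ (both 46 e⁻, Z=50>49); In^3+ < Cd^2+ (both 46 e⁻, Z=49>48); Cd^2+ < Hg^2+ (same group, 1 shell fewer); Hg^2+ < Au^+ (isoelectronic, higher Z=80 is smaller).
With Hg^2+ included the full order is Sb^5+ < Sn^4+ < In^3+ < Cd^2+ < Hg^2+ < Au^+, so it takes position 5.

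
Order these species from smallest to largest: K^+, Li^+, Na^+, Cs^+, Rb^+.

Li^+ < Na^+ < K^+ < Rb^+ < Cs^+

Same group, same charge. Going down the group adds an extra shell of electrons, so the ion gets larger: Li^+ is highest in the group and smallest.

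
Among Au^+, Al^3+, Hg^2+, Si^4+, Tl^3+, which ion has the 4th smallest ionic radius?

Hg^2+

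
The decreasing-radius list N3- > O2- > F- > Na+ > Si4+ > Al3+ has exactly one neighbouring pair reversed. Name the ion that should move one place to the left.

Scanning neighbour by neighbour, only Si4+/Al3+ violates a trend: Si4+ and Al3+ share 10 electrons; the higher nuclear charge on Si (Z=14) contracts it more, so Si4+ < Al3+. That makes Al3+ the one sitting a position late relative to where it belongs.

Al3+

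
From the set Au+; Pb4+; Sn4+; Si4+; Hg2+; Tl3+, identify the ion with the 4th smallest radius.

Electron counts and nuclear charges: Si4+ (Z=14, 10 e⁻), Sn4+ (Z=50, 46 e⁻), Pb4+ (Z=82, 78 e⁻), Tl3+ (Z=81, 78 e⁻), Hg2+ (Z=80, 78 e⁻), Au+ (Z=79, 78 e⁻). Si4+ < Sn4+ (same group, period 3 vs 5); Sn4+ < Pb4+ (same group, period 5 vs 6); Pb4+ < Tl3+ (both 78 e⁻, Z=82>81); Tl3+ < Hg2+ (both 78 e⁻, Z=81>80); Hg2+ < Au+ (isoelectronic, higher Z=80 is smaller).
So the order is Si4+ < Sn4+ < Pb4+ < Tl3+ < Hg2+ < Au+; the 4th-smallest ion is Tl3+.

Tl3+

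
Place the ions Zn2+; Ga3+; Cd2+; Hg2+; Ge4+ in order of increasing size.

Ge4+ < Ga3+ < Zn2+ < Cd2+ < Hg2+

Tabulating Z and e⁻: Ge4+ (Z=32, 28 e⁻), Ga3+ (Z=31, 28 e⁻), Zn2+ (Z=30, 28 e⁻), Cd2+ (Z=48, 46 e⁻), Hg2+ (Z=80, 78 e⁻). Ge4+ < Ga3+ (isoelectronic, higher Z=32 is smaller); Ga3+ < Zn2+ (isoelectronic, higher Z=31 is smaller); Zn2+ < Cd2+ (same group, period 4 vs 5); Cd2+ < Hg2+ (same group, 1 shell fewer).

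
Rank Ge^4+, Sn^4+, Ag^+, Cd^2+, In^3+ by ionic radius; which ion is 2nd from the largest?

Cd^2+

Tabulating Z and e⁻: Ge^4+ has 28 e⁻ (Z=32), Sn^4+ has 46 e⁻ (Z=50), In^3+ has 46 e⁻ (Z=49), Cd^2+ has 46 e⁻ (Z=48), Ag^+ has 46 e⁻ (Z=47). Ge^4+ < Sn^4+ (same group, period 4 vs 5); Sn^4+ < In^3+ (both 46 e⁻, Z=50>49); In^3+ < Cd^2+ (isoelectronic, higher Z=49 is smaller); Cd^2+ < Ag^+ (both 46 e⁻, Z=48>47).
That gives Ge^4+ < Sn^4+ < In^3+ < Cd^2+ < Ag^+. From the largest end, number 2 is Cd^2+.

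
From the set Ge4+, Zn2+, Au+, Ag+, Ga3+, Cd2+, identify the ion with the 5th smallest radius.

Tabulating Z and e⁻: Ge4+ (Z=32, 28 e⁻), Ga3+ (Z=31, 28 e⁻), Zn2+ (Z=30, 28 e⁻), Cd2+ (Z=48, 46 e⁻), Ag+ (Z=47, 46 e⁻), Au+ (Z=79, 78 e⁻). Ge4+ < Ga3+ (both 28 e⁻, Z=32>31); Ga3+ < Zn2+ (isoelectronic, higher Z=31 is smaller); Zn2+ < Cd2+ (same group, 1 shell fewer); Cd2+ < Ag+ (isoelectronic, higher Z=48 is smaller); Ag+ < Au+ (same group, 1 shell fewer).
Full ascending order: Ge4+ < Ga3+ < Zn2+ < Cd2+ < Ag+ < Au+. Counting from the smallest, position 5 is Ag+.

Ag+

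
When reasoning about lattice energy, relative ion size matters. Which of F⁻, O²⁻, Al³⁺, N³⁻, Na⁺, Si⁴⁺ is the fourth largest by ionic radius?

Na⁺

All of these have 10 electrons (isoelectronic). With the same electron cloud, the ion with the most protons pulls it in tightest. Nuclear charges: Si⁴⁺ (Z=14), Al³⁺ (Z=13), Na⁺ (Z=11), F⁻ (Z=9), O²⁻ (Z=8), N³⁻ (Z=7). Highest Z is smallest.
That gives Si⁴⁺ < Al³⁺ < Na⁺ < F⁻ < O²⁻ < N³⁻. From the largest end, number 4 is Na⁺.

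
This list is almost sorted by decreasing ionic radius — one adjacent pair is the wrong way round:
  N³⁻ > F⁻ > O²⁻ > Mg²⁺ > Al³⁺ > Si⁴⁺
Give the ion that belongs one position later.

The pair F⁻, O²⁻ is the wrong way round — both have 10 electrons but Z(F)=9 > Z(O)=8, so F⁻ should be the smaller of the two. All other adjacent pairs agree with periodic trends, so F⁻ is the misplaced ion.

F⁻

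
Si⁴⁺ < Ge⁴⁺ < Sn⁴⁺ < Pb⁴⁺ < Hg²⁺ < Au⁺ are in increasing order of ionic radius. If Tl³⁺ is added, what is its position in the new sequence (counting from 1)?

5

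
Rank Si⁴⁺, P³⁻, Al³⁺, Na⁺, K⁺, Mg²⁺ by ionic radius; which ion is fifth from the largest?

Work out protons and electrons: Si⁴⁺: 10 e⁻, Z=14, Al³⁺: 10 e⁻, Z=13, Mg²⁺: 10 e⁻, Z=12, Na⁺: 10 e⁻, Z=11, K⁺: 18 e⁻, Z=19, P³⁻: 18 e⁻, Z=15. Si⁴⁺ < Al³⁺ (both 10 e⁻, Z=14>13); Al³⁺ < Mg²⁺ (isoelectronic, higher Z=13 is smaller); Mg²⁺ < Na⁺ (both 10 e⁻, Z=12>11); Na⁺ < K⁺ (same group, period 3 vs 4); K⁺ < P³⁻ (both 18 e⁻, Z=19>15).
Ordering: Si⁴⁺ < Al³⁺ < Mg²⁺ < Na⁺ < K⁺ < P³⁻. The fifth largest is Al³⁺.

Al³⁺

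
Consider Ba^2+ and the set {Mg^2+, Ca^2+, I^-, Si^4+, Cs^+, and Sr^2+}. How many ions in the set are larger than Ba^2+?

Si^4+ has 10 e⁻ (Z=14), Mg^2+ has 10 e⁻ (Z=12), Ca^2+ has 18 e⁻ (Z=20), Sr^2+ has 36 e⁻ (Z=38), Ba^2+ has 54 e⁻ (Z=56), Cs^+ has 54 e⁻ (Z=55), I^- has 54 e⁻ (Z=53). Si^4+ < Mg^2+ (isoelectronic, higher Z=14 is smaller); Mg^2+ < Ca^2+ (same group, period 3 vs 4); Ca^2+ < Sr^2+ (same group, period 4 vs 5); Sr^2+ < Ba^2+ (same group, period 5 vs 6); Ba^2+ < Cs^+ (both 54 e⁻, Z=56>55); Cs^+ < I^- (isoelectronic, higher Z=55 is smaller).
Placing each against Ba^2+: smaller — Si^4+, Mg^2+, Ca^2+, Sr^2+; larger — Cs^+, I^-. So 2 are larger.

2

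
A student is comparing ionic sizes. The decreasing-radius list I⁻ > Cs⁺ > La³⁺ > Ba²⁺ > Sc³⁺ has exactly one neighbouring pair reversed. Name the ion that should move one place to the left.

Scanning neighbour by neighbour, only La³⁺/Ba²⁺ violates a trend: they are isoelectronic (54 e⁻) and La has more protons than Ba (57 vs 56), making La³⁺ smaller. That makes Ba²⁺ the one sitting a position late relative to where it belongs.

Ba²⁺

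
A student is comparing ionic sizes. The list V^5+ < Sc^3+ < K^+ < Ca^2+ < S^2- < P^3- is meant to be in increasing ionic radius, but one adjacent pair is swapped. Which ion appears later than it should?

Scanning neighbour by neighbour, only K^+/Ca^2+ violates a trend: both have 18 electrons but Z(Ca)=20 > Z(K)=19, so Ca^2+ should be the smaller of the two. That makes Ca^2+ the one sitting a position late relative to where it belongs.

Ca^2+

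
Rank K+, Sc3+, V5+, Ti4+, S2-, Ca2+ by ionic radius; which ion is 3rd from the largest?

Isoelectronic series (18 e⁻ each). Size is set by nuclear charge: more protons means a smaller ion. V5+ (Z=23), Ti4+ (Z=22), Sc3+ (Z=21), Ca2+ (Z=20), K+ (Z=19), S2- (Z=16).
That gives V5+ < Ti4+ < Sc3+ < Ca2+ < K+ < S2-. From the largest end, number 3 is Ca2+.

Ca2+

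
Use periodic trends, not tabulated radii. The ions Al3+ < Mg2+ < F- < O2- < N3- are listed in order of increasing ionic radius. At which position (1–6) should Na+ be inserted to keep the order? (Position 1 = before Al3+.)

3

These species are isoelectronic with 10 electrons. The only difference is the number of protons: Al3+ (Z=13), Mg2+ (Z=12), Na+ (Z=11), F- (Z=9), O2- (Z=8), N3- (Z=7). The strongest nuclear pull (Al3+) gives the smallest ion.
Merged order: Al3+ < Mg2+ < Na+ < F- < O2- < N3- — Na+ is number 3.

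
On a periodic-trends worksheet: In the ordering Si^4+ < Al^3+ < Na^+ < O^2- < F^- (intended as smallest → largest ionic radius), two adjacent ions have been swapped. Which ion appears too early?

Check each adjacent pair. O^2- and F^- are reversed: they are isoelectronic (10 e⁻) and F has more protons than O (9 vs 8), making F^- smaller. No other neighbouring pair contradicts the periodic trends, so O^2- is the ion listed too early.

O^2-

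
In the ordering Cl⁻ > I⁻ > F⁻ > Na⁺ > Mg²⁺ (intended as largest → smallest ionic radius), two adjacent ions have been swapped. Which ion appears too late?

I⁻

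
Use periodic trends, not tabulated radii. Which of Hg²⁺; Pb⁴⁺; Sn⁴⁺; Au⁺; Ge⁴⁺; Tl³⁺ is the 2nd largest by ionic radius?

Work out protons and electrons: Ge⁴⁺ (Z=32, 28 e⁻), Sn⁴⁺ (Z=50, 46 e⁻), Pb⁴⁺ (Z=82, 78 e⁻), Tl³⁺ (Z=81, 78 e⁻), Hg²⁺ (Z=80, 78 e⁻), Au⁺ (Z=79, 78 e⁻). Ge⁴⁺ < Sn⁴⁺ (same group, 1 shell fewer); Sn⁴⁺ < Pb⁴⁺ (same group, 1 shell fewer); Pb⁴⁺ < Tl³⁺ (both 78 e⁻, Z=82>81); Tl³⁺ < Hg²⁺ (both 78 e⁻, Z=81>80); Hg²⁺ < Au⁺ (both 78 e⁻, Z=80>79).
So the order is Ge⁴⁺ < Sn⁴⁺ < Pb⁴⁺ < Tl³⁺ < Hg²⁺ < Au⁺; the 2nd-largest ion is Hg²⁺.

Hg²⁺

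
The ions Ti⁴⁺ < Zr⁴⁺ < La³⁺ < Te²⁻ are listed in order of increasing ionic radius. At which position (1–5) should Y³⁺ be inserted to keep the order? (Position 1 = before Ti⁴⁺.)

3

First list Z and electron count for each: Ti⁴⁺: 18 e⁻, Z=22, Zr⁴⁺: 36 e⁻, Z=40, Y³⁺: 36 e⁻, Z=39, La³⁺: 54 e⁻, Z=57, Te²⁻: 54 e⁻, Z=52. Ti⁴⁺ < Zr⁴⁺ (same group, 1 shell fewer); Zr⁴⁺ < Y³⁺ (isoelectronic, higher Z=40 is smaller); Y³⁺ < La³⁺ (same group, period 5 vs 6); La³⁺ < Te²⁻ (isoelectronic, higher Z=57 is smaller).
Putting Y³⁺ in gives Ti⁴⁺ < Zr⁴⁺ < Y³⁺ < La³⁺ < Te²⁻; it lands at slot 3.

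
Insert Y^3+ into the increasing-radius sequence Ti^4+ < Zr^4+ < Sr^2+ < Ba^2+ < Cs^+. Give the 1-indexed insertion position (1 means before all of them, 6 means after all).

Ti^4+ has 18 e⁻ (Z=22), Zr^4+ has 36 e⁻ (Z=40), Y^3+ has 36 e⁻ (Z=39), Sr^2+ has 36 e⁻ (Z=38), Ba^2+ has 54 e⁻ (Z=56), Cs^+ has 54 e⁻ (Z=55). Ti^4+ < Zr^4+ (same group, 1 shell fewer); Zr^4+ < Y^3+ (both 36 e⁻, Z=40>39); Y^3+ < Sr^2+ (isoelectronic, higher Z=39 is smaller); Sr^2+ < Ba^2+ (same group, 1 shell fewer); Ba^2+ < Cs^+ (isoelectronic, higher Z=56 is smaller).
Merged order: Ti^4+ < Zr^4+ < Y^3+ < Sr^2+ < Ba^2+ < Cs^+ — Y^3+ is number 3.

3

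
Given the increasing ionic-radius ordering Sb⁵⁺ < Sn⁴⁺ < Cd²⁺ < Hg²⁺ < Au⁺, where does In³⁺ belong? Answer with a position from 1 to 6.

3

Electron counts and nuclear charges: Sb⁵⁺ (Z=51, 46 e⁻), Sn⁴⁺ (Z=50, 46 e⁻), In³⁺ (Z=49, 46 e⁻), Cd²⁺ (Z=48, 46 e⁻), Hg²⁺ (Z=80, 78 e⁻), Au⁺ (Z=79, 78 e⁻). Sb⁵⁺ < Sn⁴⁺ (isoelectronic, higher Z=51 is smaller); Sn⁴⁺ < In³⁺ (both 46 e⁻, Z=50>49); In³⁺ < Cd²⁺ (both 46 e⁻, Z=49>48); Cd²⁺ < Hg²⁺ (same group, period 5 vs 6); Hg²⁺ < Au⁺ (both 78 e⁻, Z=80>79).
With In³⁺ included the full order is Sb⁵⁺ < Sn⁴⁺ < In³⁺ < Cd²⁺ < Hg²⁺ < Au⁺, so it takes position 3.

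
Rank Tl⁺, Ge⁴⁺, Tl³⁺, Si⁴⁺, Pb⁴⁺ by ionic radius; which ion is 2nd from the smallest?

Electron counts and nuclear charges: Si⁴⁺ has 10 e⁻ (Z=14), Ge⁴⁺ has 28 e⁻ (Z=32), Pb⁴⁺ has 78 e⁻ (Z=82), Tl³⁺ has 78 e⁻ (Z=81), Tl⁺ has 80 e⁻ (Z=81). Si⁴⁺ < Ge⁴⁺ (same group, 1 shell fewer); Ge⁴⁺ < Pb⁴⁺ (same group, 2 shells fewer); Pb⁴⁺ < Tl³⁺ (both 78 e⁻, Z=82>81); Tl³⁺ < Tl⁺ (higher charge on the same element).
So the order is Si⁴⁺ < Ge⁴⁺ < Pb⁴⁺ < Tl³⁺ < Tl⁺; the 2nd-smallest ion is Ge⁴⁺.

Ge⁴⁺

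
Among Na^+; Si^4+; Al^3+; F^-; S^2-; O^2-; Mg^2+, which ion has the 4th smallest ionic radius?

Na^+

Tabulating Z and e⁻: Si^4+: 10 e⁻, Z=14, Al^3+: 10 e⁻, Z=13, Mg^2+: 10 e⁻, Z=12, Na^+: 10 e⁻, Z=11, F^-: 10 e⁻, Z=9, O^2-: 10 e⁻, Z=8, S^2-: 18 e⁻, Z=16. Si^4+ < Al^3+ (isoelectronic, higher Z=14 is smaller); Al^3+ < Mg^2+ (both 10 e⁻, Z=13>12); Mg^2+ < Na^+ (isoelectronic, higher Z=12 is smaller); Na^+ < F^- (isoelectronic, higher Z=11 is smaller); F^- < O^2- (isoelectronic, higher Z=9 is smaller); O^2- < S^2- (same group, period 2 vs 3).
So the order is Si^4+ < Al^3+ < Mg^2+ < Na^+ < F^- < O^2- < S^2-; the 4th-smallest ion is Na^+.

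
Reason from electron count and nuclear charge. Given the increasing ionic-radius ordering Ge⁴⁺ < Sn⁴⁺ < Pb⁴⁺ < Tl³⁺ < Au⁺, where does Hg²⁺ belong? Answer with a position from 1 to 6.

Work out protons and electrons: Ge⁴⁺: 28 e⁻, Z=32, Sn⁴⁺: 46 e⁻, Z=50, Pb⁴⁺: 78 e⁻, Z=82, Tl³⁺: 78 e⁻, Z=81, Hg²⁺: 78 e⁻, Z=80, Au⁺: 78 e⁻, Z=79. Ge⁴⁺ < Sn⁴⁺ (same group, 1 shell fewer); Sn⁴⁺ < Pb⁴⁺ (same group, period 5 vs 6); Pb⁴⁺ < Tl³⁺ (both 78 e⁻, Z=82>81); Tl³⁺ < Hg²⁺ (isoelectronic, higher Z=81 is smaller); Hg²⁺ < Au⁺ (both 78 e⁻, Z=80>79).
With Hg²⁺ included the full order is Ge⁴⁺ < Sn⁴⁺ < Pb⁴⁺ < Tl³⁺ < Hg²⁺ < Au⁺, so it takes position 5.

5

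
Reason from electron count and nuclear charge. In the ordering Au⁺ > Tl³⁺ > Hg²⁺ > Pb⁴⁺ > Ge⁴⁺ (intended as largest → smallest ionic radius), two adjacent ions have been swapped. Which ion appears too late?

Hg²⁺

Scanning neighbour by neighbour, only Tl³⁺/Hg²⁺ violates a trend: both have 78 electrons but Z(Tl)=81 > Z(Hg)=80, so Tl³⁺ should be the smaller of the two. That makes Hg²⁺ the one sitting a position late relative to where it belongs.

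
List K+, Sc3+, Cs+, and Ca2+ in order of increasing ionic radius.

First list Z and electron count for each: Sc3+ (Z=21, 18 e⁻), Ca2+ (Z=20, 18 e⁻), K+ (Z=19, 18 e⁻), Cs+ (Z=55, 54 e⁻). Sc3+ < Ca2+ (isoelectronic, higher Z=21 is smaller); Ca2+ < K+ (both 18 e⁻, Z=20>19); K+ < Cs+ (same group, 2 shells fewer).

Sc3+ < Ca2+ < K+ < Cs+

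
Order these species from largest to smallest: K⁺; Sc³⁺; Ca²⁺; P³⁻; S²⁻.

P³⁻ > S²⁻ > K⁺ > Ca²⁺ > Sc³⁺

All of these have 18 electrons (isoelectronic). With the same electron cloud, the ion with the most protons pulls it in tightest. Nuclear charges: Sc³⁺ (Z=21), Ca²⁺ (Z=20), K⁺ (Z=19), S²⁻ (Z=16), P³⁻ (Z=15). Highest Z is smallest.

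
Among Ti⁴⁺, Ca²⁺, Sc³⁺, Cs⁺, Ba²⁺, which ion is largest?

Cs⁺

First list Z and electron count for each: Ti⁴⁺: 18 e⁻, Z=22, Sc³⁺: 18 e⁻, Z=21, Ca²⁺: 18 e⁻, Z=20, Ba²⁺: 54 e⁻, Z=56, Cs⁺: 54 e⁻, Z=55. Ti⁴⁺ < Sc³⁺ (isoelectronic, higher Z=22 is smaller); Sc³⁺ < Ca²⁺ (isoelectronic, higher Z=21 is smaller); Ca²⁺ < Ba²⁺ (same group, 2 shells fewer); Ba²⁺ < Cs⁺ (both 54 e⁻, Z=56>55).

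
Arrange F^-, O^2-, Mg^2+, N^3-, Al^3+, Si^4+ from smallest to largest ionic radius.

All of these have 10 electrons (isoelectronic). With the same electron cloud, the ion with the most protons pulls it in tightest. Nuclear charges: Si^4+ (Z=14), Al^3+ (Z=13), Mg^2+ (Z=12), F^- (Z=9), O^2- (Z=8), N^3- (Z=7). Highest Z is smallest.

Si^4+ < Al^3+ < Mg^2+ < F^- < O^2- < N^3-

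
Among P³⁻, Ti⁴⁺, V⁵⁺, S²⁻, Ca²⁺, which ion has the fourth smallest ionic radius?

Each ion has 18 electrons. The ranking follows nuclear charge in reverse — greater Z gives a smaller radius. V⁵⁺ (Z=23), Ti⁴⁺ (Z=22), Ca²⁺ (Z=20), S²⁻ (Z=16), P³⁻ (Z=15).
Full ascending order: V⁵⁺ < Ti⁴⁺ < Ca²⁺ < S²⁻ < P³⁻. Counting from the smallest, position 4 is S²⁻.

S²⁻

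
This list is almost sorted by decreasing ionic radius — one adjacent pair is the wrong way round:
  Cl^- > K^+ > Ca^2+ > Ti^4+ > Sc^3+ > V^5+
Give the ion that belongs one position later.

Ti^4+

Check each adjacent pair. Ti^4+ and Sc^3+ are reversed: Ti^4+ and Sc^3+ share 18 electrons; the higher nuclear charge on Ti (Z=22) contracts it more, so Ti^4+ < Sc^3+. No other neighbouring pair contradicts the periodic trends, so Ti^4+ is the ion listed too early.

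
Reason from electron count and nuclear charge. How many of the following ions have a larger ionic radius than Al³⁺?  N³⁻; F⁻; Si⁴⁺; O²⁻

3

Isoelectronic series (10 e⁻ each). Size is set by nuclear charge: more protons means a smaller ion. Si⁴⁺ (Z=14), Al³⁺ (Z=13), F⁻ (Z=9), O²⁻ (Z=8), N³⁻ (Z=7).
Relative to Al³⁺, the ions that are larger are F⁻, O²⁻, N³⁻. Count: 3.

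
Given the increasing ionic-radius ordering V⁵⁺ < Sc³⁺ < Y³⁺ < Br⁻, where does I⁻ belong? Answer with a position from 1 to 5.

First list Z and electron count for each: V⁵⁺ has 18 e⁻ (Z=23), Sc³⁺ has 18 e⁻ (Z=21), Y³⁺ has 36 e⁻ (Z=39), Br⁻ has 36 e⁻ (Z=35), I⁻ has 54 e⁻ (Z=53). V⁵⁺ < Sc³⁺ (isoelectronic, higher Z=23 is smaller); Sc³⁺ < Y³⁺ (same group, period 4 vs 5); Y³⁺ < Br⁻ (isoelectronic, higher Z=39 is smaller); Br⁻ < I⁻ (same group, 1 shell fewer).
With I⁻ included the full order is V⁵⁺ < Sc³⁺ < Y³⁺ < Br⁻ < I⁻, so it takes position 5.

5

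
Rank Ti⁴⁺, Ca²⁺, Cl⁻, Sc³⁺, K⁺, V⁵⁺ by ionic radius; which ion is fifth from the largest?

Ti⁴⁺

These species are isoelectronic with 18 electrons. The only difference is the number of protons: V⁵⁺ (Z=23), Ti⁴⁺ (Z=22), Sc³⁺ (Z=21), Ca²⁺ (Z=20), K⁺ (Z=19), Cl⁻ (Z=17). The strongest nuclear pull (V⁵⁺) gives the smallest ion.
So the order is V⁵⁺ < Ti⁴⁺ < Sc³⁺ < Ca²⁺ < K⁺ < Cl⁻; the 5th-largest ion is Ti⁴⁺.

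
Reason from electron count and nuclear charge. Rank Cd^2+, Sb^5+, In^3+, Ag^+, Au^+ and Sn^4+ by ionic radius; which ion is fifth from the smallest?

Work out protons and electrons: Sb^5+ (Z=51, 46 e⁻), Sn^4+ (Z=50, 46 e⁻), In^3+ (Z=49, 46 e⁻), Cd^2+ (Z=48, 46 e⁻), Ag^+ (Z=47, 46 e⁻), Au^+ (Z=79, 78 e⁻). Sb^5+ < Sn^4+ (both 46 e⁻, Z=51>50); Sn^4+ < In^3+ (both 46 e⁻, Z=50>49); In^3+ < Cd^2+ (isoelectronic, higher Z=49 is smaller); Cd^2+ < Ag^+ (isoelectronic, higher Z=48 is smaller); Ag^+ < Au^+ (same group, 1 shell fewer).
Ordering: Sb^5+ < Sn^4+ < In^3+ < Cd^2+ < Ag^+ < Au^+. The fifth smallest is Ag^+.

Ag^+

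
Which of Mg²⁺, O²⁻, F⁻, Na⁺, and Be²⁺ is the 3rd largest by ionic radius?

Be²⁺ has 2 e⁻ (Z=4), Mg²⁺ has 10 e⁻ (Z=12), Na⁺ has 10 e⁻ (Z=11), F⁻ has 10 e⁻ (Z=9), O²⁻ has 10 e⁻ (Z=8). Be²⁺ < Mg²⁺ (same group, period 2 vs 3); Mg²⁺ < Na⁺ (isoelectronic, higher Z=12 is smaller); Na⁺ < F⁻ (isoelectronic, higher Z=11 is smaller); F⁻ < O²⁻ (both 10 e⁻, Z=9>8).
Full ascending order: Be²⁺ < Mg²⁺ < Na⁺ < F⁻ < O²⁻. Counting from the largest, position 3 is Na⁺.

Na⁺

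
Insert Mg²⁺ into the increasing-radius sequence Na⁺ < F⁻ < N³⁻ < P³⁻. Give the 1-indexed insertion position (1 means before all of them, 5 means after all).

Mg²⁺: 10 e⁻, Z=12, Na⁺: 10 e⁻, Z=11, F⁻: 10 e⁻, Z=9, N³⁻: 10 e⁻, Z=7, P³⁻: 18 e⁻, Z=15. Mg²⁺ < Na⁺ (isoelectronic, higher Z=12 is smaller); Na⁺ < F⁻ (isoelectronic, higher Z=11 is smaller); F⁻ < N³⁻ (both 10 e⁻, Z=9>7); N³⁻ < P³⁻ (same group, period 2 vs 3).
The complete sequence is Mg²⁺ < Na⁺ < F⁻ < N³⁻ < P³⁻. Mg²⁺ sits at position 1.

1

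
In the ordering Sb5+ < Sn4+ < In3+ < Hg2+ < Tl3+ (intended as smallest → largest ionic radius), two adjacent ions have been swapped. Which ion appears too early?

Check each adjacent pair. Hg2+ and Tl3+ are reversed: Tl3+ and Hg2+ share 78 electrons; the higher nuclear charge on Tl (Z=81) contracts it more, so Tl3+ < Hg2+. No other neighbouring pair contradicts the periodic trends, so Hg2+ is the ion listed too early.

Hg2+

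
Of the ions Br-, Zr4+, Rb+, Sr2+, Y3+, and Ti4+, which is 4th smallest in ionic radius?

Electron counts and nuclear charges: Ti4+: 18 e⁻, Z=22, Zr4+: 36 e⁻, Z=40, Y3+: 36 e⁻, Z=39, Sr2+: 36 e⁻, Z=38, Rb+: 36 e⁻, Z=37, Br-: 36 e⁻, Z=35. Ti4+ < Zr4+ (same group, 1 shell fewer); Zr4+ < Y3+ (both 36 e⁻, Z=40>39); Y3+ < Sr2+ (both 36 e⁻, Z=39>38); Sr2+ < Rb+ (isoelectronic, higher Z=38 is smaller); Rb+ < Br- (both 36 e⁻, Z=37>35).
So the order is Ti4+ < Zr4+ < Y3+ < Sr2+ < Rb+ < Br-; the 4th-smallest ion is Sr2+.

Sr2+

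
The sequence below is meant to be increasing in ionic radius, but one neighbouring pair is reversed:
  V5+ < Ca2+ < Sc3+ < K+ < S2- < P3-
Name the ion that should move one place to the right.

Ca2+

Compare adjacent ions: Sc3+ and Ca2+ share 18 electrons; the higher nuclear charge on Sc (Z=21) contracts it more, so Sc3+ < Ca2+ — yet in this increasing list Ca2+ sits before Sc3+. Nothing else is reversed, so Ca2+ should move one place to the right.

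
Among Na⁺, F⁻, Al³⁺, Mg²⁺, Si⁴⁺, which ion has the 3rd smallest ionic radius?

All of these have 10 electrons (isoelectronic). With the same electron cloud, the ion with the most protons pulls it in tightest. Nuclear charges: Si⁴⁺ (Z=14), Al³⁺ (Z=13), Mg²⁺ (Z=12), Na⁺ (Z=11), F⁻ (Z=9). Highest Z is smallest.
So the order is Si⁴⁺ < Al³⁺ < Mg²⁺ < Na⁺ < F⁻; the 3rd-smallest ion is Mg²⁺.

Mg²⁺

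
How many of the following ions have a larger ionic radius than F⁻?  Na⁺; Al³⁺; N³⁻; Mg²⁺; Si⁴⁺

1

All of these have 10 electrons (isoelectronic). With the same electron cloud, the ion with the most protons pulls it in tightest. Nuclear charges: Si⁴⁺ (Z=14), Al³⁺ (Z=13), Mg²⁺ (Z=12), Na⁺ (Z=11), F⁻ (Z=9), N³⁻ (Z=7). Highest Z is smallest.
Overall: Si⁴⁺ < Al³⁺ < Mg²⁺ < Na⁺ < F⁻ < N³⁻. F⁻ has 4 below it and 1 above. That's 1.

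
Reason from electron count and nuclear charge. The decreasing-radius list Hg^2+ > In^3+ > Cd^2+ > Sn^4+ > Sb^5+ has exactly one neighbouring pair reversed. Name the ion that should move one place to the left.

Cd^2+

Compare adjacent ions: both have 46 electrons but Z(In)=49 > Z(Cd)=48, so In^3+ should be the smaller of the two — yet in this decreasing list In^3+ sits before Cd^2+. Nothing else is reversed, so Cd^2+ should move one place to the left.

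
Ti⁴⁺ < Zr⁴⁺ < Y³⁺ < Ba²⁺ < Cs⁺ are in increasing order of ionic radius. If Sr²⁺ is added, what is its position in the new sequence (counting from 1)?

4

Ti⁴⁺ (Z=22, 18 e⁻), Zr⁴⁺ (Z=40, 36 e⁻), Y³⁺ (Z=39, 36 e⁻), Sr²⁺ (Z=38, 36 e⁻), Ba²⁺ (Z=56, 54 e⁻), Cs⁺ (Z=55, 54 e⁻). Ti⁴⁺ < Zr⁴⁺ (same group, period 4 vs 5); Zr⁴⁺ < Y³⁺ (both 36 e⁻, Z=40>39); Y³⁺ < Sr²⁺ (isoelectronic, higher Z=39 is smaller); Sr²⁺ < Ba²⁺ (same group, period 5 vs 6); Ba²⁺ < Cs⁺ (both 54 e⁻, Z=56>55).
The complete sequence is Ti⁴⁺ < Zr⁴⁺ < Y³⁺ < Sr²⁺ < Ba²⁺ < Cs⁺. Sr²⁺ sits at position 4.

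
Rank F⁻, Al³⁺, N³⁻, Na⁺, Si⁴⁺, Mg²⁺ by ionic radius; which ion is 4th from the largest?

Mg²⁺

Isoelectronic series (10 e⁻ each). Size is set by nuclear charge: more protons means a smaller ion. Si⁴⁺ (Z=14), Al³⁺ (Z=13), Mg²⁺ (Z=12), Na⁺ (Z=11), F⁻ (Z=9), N³⁻ (Z=7).
Ordering: Si⁴⁺ < Al³⁺ < Mg²⁺ < Na⁺ < F⁻ < N³⁻. The 4th largest is Mg²⁺.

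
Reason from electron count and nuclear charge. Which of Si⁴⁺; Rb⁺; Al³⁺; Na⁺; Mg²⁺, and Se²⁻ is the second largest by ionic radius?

Rb⁺

Work out protons and electrons: Si⁴⁺ (Z=14, 10 e⁻), Al³⁺ (Z=13, 10 e⁻), Mg²⁺ (Z=12, 10 e⁻), Na⁺ (Z=11, 10 e⁻), Rb⁺ (Z=37, 36 e⁻), Se²⁻ (Z=34, 36 e⁻). Si⁴⁺ < Al³⁺ (both 10 e⁻, Z=14>13); Al³⁺ < Mg²⁺ (isoelectronic, higher Z=13 is smaller); Mg²⁺ < Na⁺ (both 10 e⁻, Z=12>11); Na⁺ < Rb⁺ (same group, period 3 vs 5); Rb⁺ < Se²⁻ (isoelectronic, higher Z=37 is smaller).
So the order is Si⁴⁺ < Al³⁺ < Mg²⁺ < Na⁺ < Rb⁺ < Se²⁻; the 2nd-largest ion is Rb⁺.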